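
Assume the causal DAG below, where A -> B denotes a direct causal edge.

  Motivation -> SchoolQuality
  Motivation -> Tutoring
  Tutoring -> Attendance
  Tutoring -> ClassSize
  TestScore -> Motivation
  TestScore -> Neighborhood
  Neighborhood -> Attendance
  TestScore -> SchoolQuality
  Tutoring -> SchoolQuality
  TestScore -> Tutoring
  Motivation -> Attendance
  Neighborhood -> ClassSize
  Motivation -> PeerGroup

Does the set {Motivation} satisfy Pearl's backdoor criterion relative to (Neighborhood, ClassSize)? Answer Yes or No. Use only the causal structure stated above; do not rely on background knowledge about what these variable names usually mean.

Backdoor paths from Neighborhood to ClassSize (paths whose first edge points into Neighborhood):
  P1: Neighborhood <- TestScore -> Motivation -> Tutoring -> ClassSize
  P2: Neighborhood <- TestScore -> Motivation -> SchoolQuality <- Tutoring -> ClassSize
  P3: Neighborhood <- TestScore -> Motivation -> Attendance <- Tutoring -> ClassSize
  P4: Neighborhood <- TestScore -> Tutoring -> ClassSize
  P5: Neighborhood <- TestScore -> SchoolQuality <- Motivation -> Tutoring -> ClassSize
  P6: Neighborhood <- TestScore -> SchoolQuality <- Motivation -> Attendance <- Tutoring -> ClassSize
  P7: Neighborhood <- TestScore -> SchoolQuality <- Tutoring -> ClassSize
Condition 1 (no descendant of Neighborhood in the set): holds — descendants of Neighborhood are {Attendance, ClassSize}; none are in {Motivation}.
Condition 2 (every backdoor path blocked by {Motivation}):
  P1: blocked at chain node Motivation ∈ conditioning set.
  P2: blocked at chain node Motivation ∈ conditioning set.
  P3: blocked at chain node Motivation ∈ conditioning set.
  P4: open — no interior node is in the conditioning set.
  P5: blocked at collider SchoolQuality (neither it nor any descendant is in the conditioning set).
  P6: blocked at collider SchoolQuality (neither it nor any descendant is in the conditioning set).
  P7: blocked at collider SchoolQuality (neither it nor any descendant is in the conditioning set).
{Motivation} does not satisfy the backdoor criterion.

No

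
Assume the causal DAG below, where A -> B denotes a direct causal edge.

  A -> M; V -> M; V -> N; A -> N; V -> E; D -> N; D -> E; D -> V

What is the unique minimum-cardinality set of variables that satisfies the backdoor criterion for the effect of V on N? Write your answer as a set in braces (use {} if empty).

Variables eligible for adjustment (non-descendants of V, excluding V and N): {A, D}.
Backdoor paths from V to N:
  P1: V <- D -> N
The empty set is not sufficient: P1 (V <- D -> N) has no collider blocking it and no conditioned non-collider, so it is open.
Try {D}:
  P1: blocked at fork node D ∈ conditioning set.
{D} contains no descendant of V and blocks every backdoor path.
No other singleton works — e.g. {A} leaves P1 open — so {D} is the unique smallest valid adjustment set.

{D}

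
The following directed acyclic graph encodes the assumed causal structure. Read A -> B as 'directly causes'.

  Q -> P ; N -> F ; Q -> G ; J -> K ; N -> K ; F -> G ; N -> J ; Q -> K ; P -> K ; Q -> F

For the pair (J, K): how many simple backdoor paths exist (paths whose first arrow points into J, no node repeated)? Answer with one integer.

A backdoor path from J to K is any simple undirected path whose first edge points into J (i.e. leaves J via a parent).
Parents of J: {N}.
Enumerating:
  P1: J <- N -> F <- Q -> P -> K
  P2: J <- N -> F <- Q -> K
  P3: J <- N -> F -> G <- Q -> P -> K
  P4: J <- N -> F -> G <- Q -> K
  P5: J <- N -> K
That exhausts the simple backdoor paths. Count: 5.

5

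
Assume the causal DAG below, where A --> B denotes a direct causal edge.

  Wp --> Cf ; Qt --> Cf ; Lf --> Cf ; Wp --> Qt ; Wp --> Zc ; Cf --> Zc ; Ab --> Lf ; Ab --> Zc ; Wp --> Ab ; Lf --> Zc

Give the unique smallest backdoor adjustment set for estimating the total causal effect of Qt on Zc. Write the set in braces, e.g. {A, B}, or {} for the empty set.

Variables eligible for adjustment (non-descendants of Qt, excluding Qt and Zc): {Ab, Lf, Wp}.
Backdoor paths from Qt to Zc:
  P1: Qt <- Wp -> Ab -> Lf -> Cf -> Zc
  P2: Qt <- Wp -> Ab -> Lf -> Zc
  P3: Qt <- Wp -> Ab -> Zc
  P4: Qt <- Wp -> Cf <- Lf <- Ab -> Zc
  P5: Qt <- Wp -> Cf <- Lf -> Zc
  P6: Qt <- Wp -> Cf -> Zc
  P7: Qt <- Wp -> Zc
The empty set is not sufficient: P1 (Qt <- Wp -> Ab -> Lf -> Cf -> Zc) has no collider blocking it and no conditioned non-collider, so it is open.
Try {Wp}:
  P1: blocked at fork node Wp ∈ conditioning set.
  P2: blocked at fork node Wp ∈ conditioning set.
  P3: blocked at fork node Wp ∈ conditioning set.
  P4: blocked at fork node Wp ∈ conditioning set.
  P5: blocked at fork node Wp ∈ conditioning set.
  P6: blocked at fork node Wp ∈ conditioning set.
  P7: blocked at fork node Wp ∈ conditioning set.
{Wp} contains no descendant of Qt and blocks every backdoor path.
No other singleton works — e.g. {Ab} leaves P6 open — so {Wp} is the unique smallest valid adjustment set.

{Wp}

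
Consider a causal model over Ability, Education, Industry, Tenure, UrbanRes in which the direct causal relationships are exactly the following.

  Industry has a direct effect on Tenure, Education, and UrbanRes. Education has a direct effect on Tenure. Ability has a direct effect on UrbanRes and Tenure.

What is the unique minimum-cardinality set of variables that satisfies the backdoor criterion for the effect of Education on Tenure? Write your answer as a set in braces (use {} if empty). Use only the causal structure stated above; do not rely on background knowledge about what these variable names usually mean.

Variables eligible for adjustment (non-descendants of Education, excluding Education and Tenure): {Ability, Industry, UrbanRes}.
Backdoor paths from Education to Tenure:
  P1: Education <- Industry -> UrbanRes <- Ability -> Tenure
  P2: Education <- Industry -> Tenure
The empty set is not sufficient: P2 (Education <- Industry -> Tenure) has no collider blocking it and no conditioned non-collider, so it is open.
Try {Industry}:
  P1: blocked at fork node Industry ∈ conditioning set.
  P2: blocked at fork node Industry ∈ conditioning set.
{Industry} contains no descendant of Education and blocks every backdoor path.
No other singleton works — e.g. {Ability} leaves P2 open — so {Industry} is the unique smallest valid adjustment set.

{Industry}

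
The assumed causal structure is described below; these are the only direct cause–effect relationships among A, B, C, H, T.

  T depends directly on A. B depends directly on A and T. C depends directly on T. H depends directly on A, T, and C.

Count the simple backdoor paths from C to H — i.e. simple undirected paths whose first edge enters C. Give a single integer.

3

A backdoor path from C to H is any simple undirected path whose first edge points into C (i.e. leaves C via a parent).
Parents of C: {T}.
Enumerating:
  P1: C <- T <- A -> H
  P2: C <- T -> H
  P3: C <- T -> B <- A -> H
That exhausts the simple backdoor paths. Count: 3.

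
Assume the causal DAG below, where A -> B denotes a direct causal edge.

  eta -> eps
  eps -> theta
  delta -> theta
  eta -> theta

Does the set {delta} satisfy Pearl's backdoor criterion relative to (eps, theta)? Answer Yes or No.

Backdoor paths from eps to theta (paths whose first edge points into eps):
  P1: eps <- eta -> theta
Condition 1 (no descendant of eps in the set): holds — descendants of eps are {theta}; none are in {delta}.
Condition 2 (every backdoor path blocked by {delta}):
  P1: open — no interior node is in the conditioning set.
{delta} does not satisfy the backdoor criterion.

No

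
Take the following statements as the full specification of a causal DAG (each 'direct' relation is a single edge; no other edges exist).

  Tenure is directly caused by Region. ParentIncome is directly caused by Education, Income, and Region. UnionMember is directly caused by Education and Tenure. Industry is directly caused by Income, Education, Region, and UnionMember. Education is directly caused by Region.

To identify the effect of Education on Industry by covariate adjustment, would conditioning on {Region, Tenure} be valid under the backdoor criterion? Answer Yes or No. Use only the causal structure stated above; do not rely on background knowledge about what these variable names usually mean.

Backdoor paths from Education to Industry (paths whose first edge points into Education):
  P1: Education <- Region -> Tenure -> UnionMember -> Industry
  P2: Education <- Region -> ParentIncome <- Income -> Industry
  P3: Education <- Region -> Industry
Condition 1 (no descendant of Education in the set): holds — descendants of Education are {Industry, ParentIncome, UnionMember}; none are in {Region, Tenure}.
Condition 2 (every backdoor path blocked by {Region, Tenure}):
  P1: blocked at fork node Region ∈ conditioning set.
  P2: blocked at fork node Region ∈ conditioning set.
  P3: blocked at fork node Region ∈ conditioning set.
{Region, Tenure} satisfies the backdoor criterion.

Yes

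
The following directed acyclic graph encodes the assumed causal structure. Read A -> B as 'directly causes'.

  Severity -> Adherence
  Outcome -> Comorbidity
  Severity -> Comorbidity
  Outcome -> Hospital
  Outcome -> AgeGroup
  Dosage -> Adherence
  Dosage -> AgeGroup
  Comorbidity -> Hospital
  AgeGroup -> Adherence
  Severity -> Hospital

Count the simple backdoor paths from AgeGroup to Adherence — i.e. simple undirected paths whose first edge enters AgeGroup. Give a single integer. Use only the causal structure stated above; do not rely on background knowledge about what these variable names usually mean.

A backdoor path from AgeGroup to Adherence is any simple undirected path whose first edge points into AgeGroup (i.e. leaves AgeGroup via a parent).
Parents of AgeGroup: {Dosage, Outcome}.
Enumerating:
  P1: AgeGroup <- Dosage -> Adherence
  P2: AgeGroup <- Outcome -> Comorbidity <- Severity -> Adherence
  P3: AgeGroup <- Outcome -> Comorbidity -> Hospital <- Severity -> Adherence
  P4: AgeGroup <- Outcome -> Hospital <- Severity -> Adherence
  P5: AgeGroup <- Outcome -> Hospital <- Comorbidity <- Severity -> Adherence
That exhausts the simple backdoor paths. Count: 5.

5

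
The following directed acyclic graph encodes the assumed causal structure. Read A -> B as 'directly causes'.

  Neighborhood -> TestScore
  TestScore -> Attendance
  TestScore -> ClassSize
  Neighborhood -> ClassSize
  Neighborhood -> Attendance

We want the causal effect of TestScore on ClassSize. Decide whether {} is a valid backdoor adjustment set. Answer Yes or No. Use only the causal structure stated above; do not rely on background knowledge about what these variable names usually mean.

No

Backdoor paths from TestScore to ClassSize (paths whose first edge points into TestScore):
  P1: TestScore <- Neighborhood -> ClassSize
Condition 1 (no descendant of TestScore in the set): holds — descendants of TestScore are {Attendance, ClassSize}; none are in {}.
Condition 2 (every backdoor path blocked by {}):
  P1: open — no interior node is in the conditioning set.
{} does not satisfy the backdoor criterion.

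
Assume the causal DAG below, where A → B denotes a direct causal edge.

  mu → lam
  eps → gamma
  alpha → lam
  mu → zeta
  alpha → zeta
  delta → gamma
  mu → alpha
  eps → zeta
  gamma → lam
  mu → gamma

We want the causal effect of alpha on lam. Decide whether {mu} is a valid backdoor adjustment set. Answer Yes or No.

Yes

Backdoor paths from alpha to lam (paths whose first edge points into alpha):
  P1: alpha <- mu -> gamma -> lam
  P2: alpha <- mu -> lam
  P3: alpha <- mu -> zeta <- eps -> gamma -> lam
Condition 1 (no descendant of alpha in the set): holds — descendants of alpha are {lam, zeta}; none are in {mu}.
Condition 2 (every backdoor path blocked by {mu}):
  P1: blocked at fork node mu ∈ conditioning set.
  P2: blocked at fork node mu ∈ conditioning set.
  P3: blocked at fork node mu ∈ conditioning set.
{mu} satisfies the backdoor criterion.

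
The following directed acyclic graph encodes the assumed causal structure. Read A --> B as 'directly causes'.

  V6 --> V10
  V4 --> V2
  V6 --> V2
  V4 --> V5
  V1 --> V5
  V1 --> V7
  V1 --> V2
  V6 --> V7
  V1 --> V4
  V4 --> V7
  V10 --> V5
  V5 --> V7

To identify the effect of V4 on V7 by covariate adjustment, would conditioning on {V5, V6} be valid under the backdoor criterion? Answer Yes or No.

Backdoor paths from V4 to V7 (paths whose first edge points into V4):
  P1: V4 <- V1 -> V5 <- V10 <- V6 -> V7
  P2: V4 <- V1 -> V5 -> V7
  P3: V4 <- V1 -> V2 <- V6 -> V10 -> V5 -> V7
  P4: V4 <- V1 -> V2 <- V6 -> V7
  P5: V4 <- V1 -> V7
Condition 1 (no descendant of V4 in the set): FAILS — V5 is a descendant of V4.
Condition 2 (every backdoor path blocked by {V5, V6}):
  P1: blocked at fork node V6 ∈ conditioning set.
  P2: blocked at chain node V5 ∈ conditioning set.
  P3: blocked at collider V2 (neither it nor any descendant is in the conditioning set).
  P4: blocked at collider V2 (neither it nor any descendant is in the conditioning set).
  P5: open — no interior node is in the conditioning set.
{V5, V6} does not satisfy the backdoor criterion.

No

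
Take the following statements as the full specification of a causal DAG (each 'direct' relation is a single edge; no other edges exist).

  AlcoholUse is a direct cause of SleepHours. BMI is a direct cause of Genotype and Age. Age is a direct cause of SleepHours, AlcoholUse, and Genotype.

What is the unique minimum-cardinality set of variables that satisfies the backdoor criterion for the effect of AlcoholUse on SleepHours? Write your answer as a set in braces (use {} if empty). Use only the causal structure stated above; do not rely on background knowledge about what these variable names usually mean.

{Age}

Variables eligible for adjustment (non-descendants of AlcoholUse, excluding AlcoholUse and SleepHours): {Age, BMI, Genotype}.
Backdoor paths from AlcoholUse to SleepHours:
  P1: AlcoholUse <- Age -> SleepHours
The empty set is not sufficient: P1 (AlcoholUse <- Age -> SleepHours) has no collider blocking it and no conditioned non-collider, so it is open.
Try {Age}:
  P1: blocked at fork node Age ∈ conditioning set.
{Age} contains no descendant of AlcoholUse and blocks every backdoor path.
No other singleton works — e.g. {BMI} leaves P1 open — so {Age} is the unique smallest valid adjustment set.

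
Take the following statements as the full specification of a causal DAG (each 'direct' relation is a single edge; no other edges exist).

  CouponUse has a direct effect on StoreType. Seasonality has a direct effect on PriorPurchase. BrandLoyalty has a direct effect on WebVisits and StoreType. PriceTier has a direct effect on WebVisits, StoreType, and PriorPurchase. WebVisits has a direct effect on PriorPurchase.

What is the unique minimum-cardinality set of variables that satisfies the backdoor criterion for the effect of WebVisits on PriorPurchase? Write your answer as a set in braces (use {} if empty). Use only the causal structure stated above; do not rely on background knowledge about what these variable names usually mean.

Variables eligible for adjustment (non-descendants of WebVisits, excluding WebVisits and PriorPurchase): {BrandLoyalty, CouponUse, PriceTier, Seasonality, StoreType}.
Backdoor paths from WebVisits to PriorPurchase:
  P1: WebVisits <- BrandLoyalty -> StoreType <- PriceTier -> PriorPurchase
  P2: WebVisits <- PriceTier -> PriorPurchase
The empty set is not sufficient: P2 (WebVisits <- PriceTier -> PriorPurchase) has no collider blocking it and no conditioned non-collider, so it is open.
Try {PriceTier}:
  P1: blocked at collider StoreType (neither it nor any descendant is in the conditioning set).
  P2: blocked at fork node PriceTier ∈ conditioning set.
{PriceTier} contains no descendant of WebVisits and blocks every backdoor path.
No other singleton works — e.g. {CouponUse} leaves P2 open — so {PriceTier} is the unique smallest valid adjustment set.

{PriceTier}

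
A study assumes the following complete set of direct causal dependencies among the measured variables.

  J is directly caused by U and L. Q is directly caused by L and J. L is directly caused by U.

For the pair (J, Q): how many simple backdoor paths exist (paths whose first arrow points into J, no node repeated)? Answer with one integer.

2

A backdoor path from J to Q is any simple undirected path whose first edge points into J (i.e. leaves J via a parent).
Parents of J: {L, U}.
Enumerating:
  P1: J <- U -> L -> Q
  P2: J <- L -> Q
That exhausts the simple backdoor paths. Count: 2.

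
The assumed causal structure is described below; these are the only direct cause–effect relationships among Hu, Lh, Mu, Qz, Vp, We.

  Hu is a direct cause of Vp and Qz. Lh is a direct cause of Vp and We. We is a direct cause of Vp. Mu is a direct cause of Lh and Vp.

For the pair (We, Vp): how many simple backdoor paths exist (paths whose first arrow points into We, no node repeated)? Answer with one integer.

A backdoor path from We to Vp is any simple undirected path whose first edge points into We (i.e. leaves We via a parent).
Parents of We: {Lh}.
Enumerating:
  P1: We <- Lh <- Mu -> Vp
  P2: We <- Lh -> Vp
That exhausts the simple backdoor paths. Count: 2.

2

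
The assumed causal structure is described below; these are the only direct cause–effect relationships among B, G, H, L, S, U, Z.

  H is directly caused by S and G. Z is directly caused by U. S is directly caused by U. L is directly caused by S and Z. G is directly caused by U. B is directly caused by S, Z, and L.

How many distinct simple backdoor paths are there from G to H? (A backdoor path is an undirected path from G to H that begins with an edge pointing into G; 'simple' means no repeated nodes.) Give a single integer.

5

A backdoor path from G to H is any simple undirected path whose first edge points into G (i.e. leaves G via a parent).
Parents of G: {U}.
Enumerating:
  P1: G <- U -> Z -> L <- S -> H
  P2: G <- U -> Z -> L -> B <- S -> H
  P3: G <- U -> Z -> B <- S -> H
  P4: G <- U -> Z -> B <- L <- S -> H
  P5: G <- U -> S -> H
That exhausts the simple backdoor paths. Count: 5.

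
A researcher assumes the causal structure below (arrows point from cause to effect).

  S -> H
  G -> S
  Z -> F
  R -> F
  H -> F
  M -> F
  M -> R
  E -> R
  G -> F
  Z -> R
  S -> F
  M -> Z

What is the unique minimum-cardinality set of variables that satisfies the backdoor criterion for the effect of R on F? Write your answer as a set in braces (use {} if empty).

{M, Z}

Variables eligible for adjustment (non-descendants of R, excluding R and F): {E, G, H, M, S, Z}.
Backdoor paths from R to F:
  P1: R <- M -> Z -> F
  P2: R <- M -> F
  P3: R <- Z <- M -> F
  P4: R <- Z -> F
The empty set is not sufficient: P1 (R <- M -> Z -> F) has no collider blocking it and no conditioned non-collider, so it is open.
Try {M, Z}:
  P1: blocked at fork node M ∈ conditioning set.
  P2: blocked at fork node M ∈ conditioning set.
  P3: blocked at chain node Z ∈ conditioning set.
  P4: blocked at fork node Z ∈ conditioning set.
{M, Z} contains no descendant of R and blocks every backdoor path.
Every element of {M, Z} is needed (dropping M leaves P2 open; dropping Z leaves P4 open), so no proper subset is valid.
Among all size-2 subsets of the eligible variables, only {M, Z} blocks every backdoor path, so it is the unique smallest valid adjustment set.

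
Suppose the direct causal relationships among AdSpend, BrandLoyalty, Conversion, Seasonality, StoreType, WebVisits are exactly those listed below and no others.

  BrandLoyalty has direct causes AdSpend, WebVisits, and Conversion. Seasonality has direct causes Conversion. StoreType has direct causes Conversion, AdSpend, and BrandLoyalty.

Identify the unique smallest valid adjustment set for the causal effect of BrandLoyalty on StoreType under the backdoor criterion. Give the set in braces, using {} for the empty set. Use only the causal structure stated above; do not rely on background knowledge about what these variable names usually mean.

{AdSpend, Conversion}

Variables eligible for adjustment (non-descendants of BrandLoyalty, excluding BrandLoyalty and StoreType): {AdSpend, Conversion, Seasonality, WebVisits}.
Backdoor paths from BrandLoyalty to StoreType:
  P1: BrandLoyalty <- Conversion -> StoreType
  P2: BrandLoyalty <- AdSpend -> StoreType
The empty set is not sufficient: P1 (BrandLoyalty <- Conversion -> StoreType) has no collider blocking it and no conditioned non-collider, so it is open.
Try {AdSpend, Conversion}:
  P1: blocked at fork node Conversion ∈ conditioning set.
  P2: blocked at fork node AdSpend ∈ conditioning set.
{AdSpend, Conversion} contains no descendant of BrandLoyalty and blocks every backdoor path.
Every element of {AdSpend, Conversion} is needed (dropping AdSpend leaves P2 open; dropping Conversion leaves P1 open), so no proper subset is valid.
Among all size-2 subsets of the eligible variables, only {AdSpend, Conversion} blocks every backdoor path, so it is the unique smallest valid adjustment set.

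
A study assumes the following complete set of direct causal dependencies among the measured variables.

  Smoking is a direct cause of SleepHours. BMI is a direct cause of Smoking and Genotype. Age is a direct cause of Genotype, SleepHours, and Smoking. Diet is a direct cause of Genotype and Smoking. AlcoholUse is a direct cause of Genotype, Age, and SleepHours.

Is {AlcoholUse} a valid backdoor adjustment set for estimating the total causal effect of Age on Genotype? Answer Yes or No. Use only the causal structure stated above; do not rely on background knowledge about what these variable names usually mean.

Yes

Backdoor paths from Age to Genotype (paths whose first edge points into Age):
  P1: Age <- AlcoholUse -> SleepHours <- Smoking <- Diet -> Genotype
  P2: Age <- AlcoholUse -> SleepHours <- Smoking <- BMI -> Genotype
  P3: Age <- AlcoholUse -> Genotype
Condition 1 (no descendant of Age in the set): holds — descendants of Age are {Genotype, SleepHours, Smoking}; none are in {AlcoholUse}.
Condition 2 (every backdoor path blocked by {AlcoholUse}):
  P1: blocked at fork node AlcoholUse ∈ conditioning set.
  P2: blocked at fork node AlcoholUse ∈ conditioning set.
  P3: blocked at fork node AlcoholUse ∈ conditioning set.
{AlcoholUse} satisfies the backdoor criterion.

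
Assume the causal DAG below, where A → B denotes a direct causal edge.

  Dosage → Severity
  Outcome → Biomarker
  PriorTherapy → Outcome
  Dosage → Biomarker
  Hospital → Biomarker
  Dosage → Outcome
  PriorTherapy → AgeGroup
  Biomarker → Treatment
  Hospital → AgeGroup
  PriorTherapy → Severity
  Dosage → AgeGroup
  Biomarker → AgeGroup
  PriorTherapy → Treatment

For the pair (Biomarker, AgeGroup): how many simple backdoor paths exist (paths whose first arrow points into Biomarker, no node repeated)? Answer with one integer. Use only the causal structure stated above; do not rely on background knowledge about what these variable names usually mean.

8

A backdoor path from Biomarker to AgeGroup is any simple undirected path whose first edge points into Biomarker (i.e. leaves Biomarker via a parent).
Parents of Biomarker: {Dosage, Hospital, Outcome}.
Enumerating:
  P1: Biomarker <- Dosage -> Outcome <- PriorTherapy -> AgeGroup
  P2: Biomarker <- Dosage -> AgeGroup
  P3: Biomarker <- Dosage -> Severity <- PriorTherapy -> AgeGroup
  P4: Biomarker <- Hospital -> AgeGroup
  P5: Biomarker <- Outcome <- Dosage -> AgeGroup
  P6: Biomarker <- Outcome <- Dosage -> Severity <- PriorTherapy -> AgeGroup
  P7: Biomarker <- Outcome <- PriorTherapy -> AgeGroup
  P8: Biomarker <- Outcome <- PriorTherapy -> Severity <- Dosage -> AgeGroup
That exhausts the simple backdoor paths. Count: 8.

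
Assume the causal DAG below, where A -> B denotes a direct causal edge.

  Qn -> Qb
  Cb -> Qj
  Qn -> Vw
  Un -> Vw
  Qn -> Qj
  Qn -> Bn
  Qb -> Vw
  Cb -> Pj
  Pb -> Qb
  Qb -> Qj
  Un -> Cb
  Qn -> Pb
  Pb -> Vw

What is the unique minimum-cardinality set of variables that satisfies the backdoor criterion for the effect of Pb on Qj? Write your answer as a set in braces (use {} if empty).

Variables eligible for adjustment (non-descendants of Pb, excluding Pb and Qj): {Bn, Cb, Pj, Qn, Un}.
Backdoor paths from Pb to Qj:
  P1: Pb <- Qn -> Qb -> Vw <- Un -> Cb -> Qj
  P2: Pb <- Qn -> Qb -> Qj
  P3: Pb <- Qn -> Vw <- Un -> Cb -> Qj
  P4: Pb <- Qn -> Vw <- Qb -> Qj
  P5: Pb <- Qn -> Qj
The empty set is not sufficient: P2 (Pb <- Qn -> Qb -> Qj) has no collider blocking it and no conditioned non-collider, so it is open.
Try {Qn}:
  P1: blocked at fork node Qn ∈ conditioning set.
  P2: blocked at fork node Qn ∈ conditioning set.
  P3: blocked at fork node Qn ∈ conditioning set.
  P4: blocked at fork node Qn ∈ conditioning set.
  P5: blocked at fork node Qn ∈ conditioning set.
{Qn} contains no descendant of Pb and blocks every backdoor path.
No other singleton works — e.g. {Un} leaves P2 open — so {Qn} is the unique smallest valid adjustment set.

{Qn}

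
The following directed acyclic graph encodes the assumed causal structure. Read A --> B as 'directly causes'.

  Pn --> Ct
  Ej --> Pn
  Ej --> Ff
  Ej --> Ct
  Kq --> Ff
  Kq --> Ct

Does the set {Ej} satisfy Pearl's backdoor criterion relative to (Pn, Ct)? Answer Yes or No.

Yes

Backdoor paths from Pn to Ct (paths whose first edge points into Pn):
  P1: Pn <- Ej -> Ff <- Kq -> Ct
  P2: Pn <- Ej -> Ct
Condition 1 (no descendant of Pn in the set): holds — descendants of Pn are {Ct}; none are in {Ej}.
Condition 2 (every backdoor path blocked by {Ej}):
  P1: blocked at fork node Ej ∈ conditioning set.
  P2: blocked at fork node Ej ∈ conditioning set.
{Ej} satisfies the backdoor criterion.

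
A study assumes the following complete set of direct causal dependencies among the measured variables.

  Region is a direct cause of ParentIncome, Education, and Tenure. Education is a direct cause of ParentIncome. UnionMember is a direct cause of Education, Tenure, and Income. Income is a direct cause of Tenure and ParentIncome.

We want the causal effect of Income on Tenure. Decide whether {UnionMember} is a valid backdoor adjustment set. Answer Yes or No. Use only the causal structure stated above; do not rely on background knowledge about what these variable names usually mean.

Backdoor paths from Income to Tenure (paths whose first edge points into Income):
  P1: Income <- UnionMember -> Education <- Region -> Tenure
  P2: Income <- UnionMember -> Education -> ParentIncome <- Region -> Tenure
  P3: Income <- UnionMember -> Tenure
Condition 1 (no descendant of Income in the set): holds — descendants of Income are {ParentIncome, Tenure}; none are in {UnionMember}.
Condition 2 (every backdoor path blocked by {UnionMember}):
  P1: blocked at fork node UnionMember ∈ conditioning set.
  P2: blocked at fork node UnionMember ∈ conditioning set.
  P3: blocked at fork node UnionMember ∈ conditioning set.
{UnionMember} satisfies the backdoor criterion.

Yes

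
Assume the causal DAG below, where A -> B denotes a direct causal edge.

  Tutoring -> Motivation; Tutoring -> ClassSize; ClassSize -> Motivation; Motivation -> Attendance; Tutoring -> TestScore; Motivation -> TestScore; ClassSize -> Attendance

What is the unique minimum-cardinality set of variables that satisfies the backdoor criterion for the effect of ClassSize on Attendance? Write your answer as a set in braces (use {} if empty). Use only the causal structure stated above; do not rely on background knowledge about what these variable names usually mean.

{Tutoring}

Variables eligible for adjustment (non-descendants of ClassSize, excluding ClassSize and Attendance): {Tutoring}.
Backdoor paths from ClassSize to Attendance:
  P1: ClassSize <- Tutoring -> Motivation -> Attendance
  P2: ClassSize <- Tutoring -> TestScore <- Motivation -> Attendance
The empty set is not sufficient: P1 (ClassSize <- Tutoring -> Motivation -> Attendance) has no collider blocking it and no conditioned non-collider, so it is open.
Try {Tutoring}:
  P1: blocked at fork node Tutoring ∈ conditioning set.
  P2: blocked at fork node Tutoring ∈ conditioning set.
{Tutoring} contains no descendant of ClassSize and blocks every backdoor path.
{Tutoring} is the unique smallest valid adjustment set.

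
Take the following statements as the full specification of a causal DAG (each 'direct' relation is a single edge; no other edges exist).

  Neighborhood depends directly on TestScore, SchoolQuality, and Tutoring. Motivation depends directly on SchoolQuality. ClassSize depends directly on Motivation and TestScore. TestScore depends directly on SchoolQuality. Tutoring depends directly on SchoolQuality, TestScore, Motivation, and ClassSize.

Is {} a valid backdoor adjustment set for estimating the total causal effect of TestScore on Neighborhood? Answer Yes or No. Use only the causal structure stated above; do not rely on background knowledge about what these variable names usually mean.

Backdoor paths from TestScore to Neighborhood (paths whose first edge points into TestScore):
  P1: TestScore <- SchoolQuality -> Motivation -> ClassSize -> Tutoring -> Neighborhood
  P2: TestScore <- SchoolQuality -> Motivation -> Tutoring -> Neighborhood
  P3: TestScore <- SchoolQuality -> Tutoring -> Neighborhood
  P4: TestScore <- SchoolQuality -> Neighborhood
Condition 1 (no descendant of TestScore in the set): holds — descendants of TestScore are {ClassSize, Neighborhood, Tutoring}; none are in {}.
Condition 2 (every backdoor path blocked by {}):
  P1: open — no interior node is in the conditioning set.
  P2: open — no interior node is in the conditioning set.
  P3: open — no interior node is in the conditioning set.
  P4: open — no interior node is in the conditioning set.
{} does not satisfy the backdoor criterion.

No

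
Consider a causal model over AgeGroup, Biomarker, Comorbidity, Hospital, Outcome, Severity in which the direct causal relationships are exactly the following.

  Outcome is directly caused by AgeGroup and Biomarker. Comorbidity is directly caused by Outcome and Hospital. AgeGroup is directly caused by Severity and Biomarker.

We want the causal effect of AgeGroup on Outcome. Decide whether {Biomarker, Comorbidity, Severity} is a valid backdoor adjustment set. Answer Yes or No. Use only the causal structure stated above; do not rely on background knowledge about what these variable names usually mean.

Backdoor paths from AgeGroup to Outcome (paths whose first edge points into AgeGroup):
  P1: AgeGroup <- Biomarker -> Outcome
Condition 1 (no descendant of AgeGroup in the set): FAILS — Comorbidity is a descendant of AgeGroup.
Condition 2 (every backdoor path blocked by {Biomarker, Comorbidity, Severity}):
  P1: blocked at fork node Biomarker ∈ conditioning set.
{Biomarker, Comorbidity, Severity} does not satisfy the backdoor criterion.

No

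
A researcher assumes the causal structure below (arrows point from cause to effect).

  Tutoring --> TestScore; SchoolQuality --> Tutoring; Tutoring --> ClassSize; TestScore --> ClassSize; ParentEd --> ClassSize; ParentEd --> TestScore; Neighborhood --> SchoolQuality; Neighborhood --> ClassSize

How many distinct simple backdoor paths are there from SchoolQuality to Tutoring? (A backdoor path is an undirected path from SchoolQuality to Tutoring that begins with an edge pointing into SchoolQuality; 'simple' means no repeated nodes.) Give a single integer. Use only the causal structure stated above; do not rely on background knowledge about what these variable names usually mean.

3

A backdoor path from SchoolQuality to Tutoring is any simple undirected path whose first edge points into SchoolQuality (i.e. leaves SchoolQuality via a parent).
Parents of SchoolQuality: {Neighborhood}.
Enumerating:
  P1: SchoolQuality <- Neighborhood -> ClassSize <- ParentEd -> TestScore <- Tutoring
  P2: SchoolQuality <- Neighborhood -> ClassSize <- Tutoring
  P3: SchoolQuality <- Neighborhood -> ClassSize <- TestScore <- Tutoring
That exhausts the simple backdoor paths. Count: 3.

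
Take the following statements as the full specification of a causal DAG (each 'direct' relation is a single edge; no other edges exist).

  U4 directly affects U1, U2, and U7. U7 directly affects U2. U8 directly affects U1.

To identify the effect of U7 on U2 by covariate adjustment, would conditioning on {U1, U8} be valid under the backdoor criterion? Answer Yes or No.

Backdoor paths from U7 to U2 (paths whose first edge points into U7):
  P1: U7 <- U4 -> U2
Condition 1 (no descendant of U7 in the set): holds — descendants of U7 are {U2}; none are in {U1, U8}.
Condition 2 (every backdoor path blocked by {U1, U8}):
  P1: open — no interior node is in the conditioning set.
{U1, U8} does not satisfy the backdoor criterion.

No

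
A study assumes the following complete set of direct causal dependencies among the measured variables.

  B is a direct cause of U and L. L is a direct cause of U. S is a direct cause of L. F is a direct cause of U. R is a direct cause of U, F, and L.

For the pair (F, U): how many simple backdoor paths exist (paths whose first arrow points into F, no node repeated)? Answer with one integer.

A backdoor path from F to U is any simple undirected path whose first edge points into F (i.e. leaves F via a parent).
Parents of F: {R}.
Enumerating:
  P1: F <- R -> L <- B -> U
  P2: F <- R -> L -> U
  P3: F <- R -> U
That exhausts the simple backdoor paths. Count: 3.

3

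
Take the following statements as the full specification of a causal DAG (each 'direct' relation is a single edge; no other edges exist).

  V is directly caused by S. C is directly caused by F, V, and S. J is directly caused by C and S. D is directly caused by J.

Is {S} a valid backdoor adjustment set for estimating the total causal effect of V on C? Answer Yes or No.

Backdoor paths from V to C (paths whose first edge points into V):
  P1: V <- S -> C
  P2: V <- S -> J <- C
Condition 1 (no descendant of V in the set): holds — descendants of V are {C, D, J}; none are in {S}.
Condition 2 (every backdoor path blocked by {S}):
  P1: blocked at fork node S ∈ conditioning set.
  P2: blocked at fork node S ∈ conditioning set.
{S} satisfies the backdoor criterion.

Yes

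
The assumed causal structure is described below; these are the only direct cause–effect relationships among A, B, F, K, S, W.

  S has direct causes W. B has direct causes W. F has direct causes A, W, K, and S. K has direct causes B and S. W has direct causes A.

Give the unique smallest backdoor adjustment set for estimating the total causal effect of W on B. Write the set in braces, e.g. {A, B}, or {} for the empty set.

{}

Variables eligible for adjustment (non-descendants of W, excluding W and B): {A}.
Backdoor paths from W to B:
  P1: W <- A -> F <- S -> K <- B
  P2: W <- A -> F <- K <- B
Each backdoor path contains an unconditioned collider, so every path is already blocked with the empty conditioning set:
  P1: blocked at collider F (neither it nor any descendant is in the conditioning set).
  P2: blocked at collider F (neither it nor any descendant is in the conditioning set).
The empty set is therefore the unique smallest valid set.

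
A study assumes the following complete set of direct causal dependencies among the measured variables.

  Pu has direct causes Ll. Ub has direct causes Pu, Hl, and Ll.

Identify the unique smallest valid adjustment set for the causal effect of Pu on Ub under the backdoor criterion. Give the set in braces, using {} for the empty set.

Variables eligible for adjustment (non-descendants of Pu, excluding Pu and Ub): {Hl, Ll}.
Backdoor paths from Pu to Ub:
  P1: Pu <- Ll -> Ub
The empty set is not sufficient: P1 (Pu <- Ll -> Ub) has no collider blocking it and no conditioned non-collider, so it is open.
Try {Ll}:
  P1: blocked at fork node Ll ∈ conditioning set.
{Ll} contains no descendant of Pu and blocks every backdoor path.
No other singleton works — e.g. {Hl} leaves P1 open — so {Ll} is the unique smallest valid adjustment set.

{Ll}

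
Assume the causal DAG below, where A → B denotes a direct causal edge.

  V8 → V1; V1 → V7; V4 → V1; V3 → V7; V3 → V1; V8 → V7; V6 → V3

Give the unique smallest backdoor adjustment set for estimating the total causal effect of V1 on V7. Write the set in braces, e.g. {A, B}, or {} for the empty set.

Variables eligible for adjustment (non-descendants of V1, excluding V1 and V7): {V3, V4, V6, V8}.
Backdoor paths from V1 to V7:
  P1: V1 <- V8 -> V7
  P2: V1 <- V3 -> V7
The empty set is not sufficient: P1 (V1 <- V8 -> V7) has no collider blocking it and no conditioned non-collider, so it is open.
Try {V3, V8}:
  P1: blocked at fork node V8 ∈ conditioning set.
  P2: blocked at fork node V3 ∈ conditioning set.
{V3, V8} contains no descendant of V1 and blocks every backdoor path.
Every element of {V3, V8} is needed (dropping V3 leaves P2 open; dropping V8 leaves P1 open), so no proper subset is valid.
Among all size-2 subsets of the eligible variables, only {V3, V8} blocks every backdoor path, so it is the unique smallest valid adjustment set.

{V3, V8}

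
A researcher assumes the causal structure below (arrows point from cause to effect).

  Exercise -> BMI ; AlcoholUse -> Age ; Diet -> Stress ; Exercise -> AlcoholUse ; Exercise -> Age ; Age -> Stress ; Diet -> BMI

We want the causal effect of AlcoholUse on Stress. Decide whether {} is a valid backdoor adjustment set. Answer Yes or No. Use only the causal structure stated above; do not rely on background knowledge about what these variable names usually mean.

No

Backdoor paths from AlcoholUse to Stress (paths whose first edge points into AlcoholUse):
  P1: AlcoholUse <- Exercise -> Age -> Stress
  P2: AlcoholUse <- Exercise -> BMI <- Diet -> Stress
Condition 1 (no descendant of AlcoholUse in the set): holds — descendants of AlcoholUse are {Age, Stress}; none are in {}.
Condition 2 (every backdoor path blocked by {}):
  P1: open — no interior node is in the conditioning set.
  P2: blocked at collider BMI (neither it nor any descendant is in the conditioning set).
{} does not satisfy the backdoor criterion.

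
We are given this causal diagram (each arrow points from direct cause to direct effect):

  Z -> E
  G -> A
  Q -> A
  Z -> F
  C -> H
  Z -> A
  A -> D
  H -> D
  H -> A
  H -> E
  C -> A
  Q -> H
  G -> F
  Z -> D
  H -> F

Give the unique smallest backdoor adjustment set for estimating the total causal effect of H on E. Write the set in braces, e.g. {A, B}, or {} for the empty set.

{}

Variables eligible for adjustment (non-descendants of H, excluding H and E): {C, G, Q, Z}.
Backdoor paths from H to E:
  P1: H <- Q -> A <- Z -> E
  P2: H <- Q -> A <- G -> F <- Z -> E
  P3: H <- Q -> A -> D <- Z -> E
  P4: H <- C -> A <- Z -> E
  P5: H <- C -> A <- G -> F <- Z -> E
  P6: H <- C -> A -> D <- Z -> E
Each backdoor path contains an unconditioned collider, so every path is already blocked with the empty conditioning set:
  P1: blocked at collider A (neither it nor any descendant is in the conditioning set).
  P2: blocked at collider A (neither it nor any descendant is in the conditioning set).
  P3: blocked at collider D (neither it nor any descendant is in the conditioning set).
  P4: blocked at collider A (neither it nor any descendant is in the conditioning set).
  P5: blocked at collider A (neither it nor any descendant is in the conditioning set).
  P6: blocked at collider D (neither it nor any descendant is in the conditioning set).
The empty set is therefore the unique smallest valid set.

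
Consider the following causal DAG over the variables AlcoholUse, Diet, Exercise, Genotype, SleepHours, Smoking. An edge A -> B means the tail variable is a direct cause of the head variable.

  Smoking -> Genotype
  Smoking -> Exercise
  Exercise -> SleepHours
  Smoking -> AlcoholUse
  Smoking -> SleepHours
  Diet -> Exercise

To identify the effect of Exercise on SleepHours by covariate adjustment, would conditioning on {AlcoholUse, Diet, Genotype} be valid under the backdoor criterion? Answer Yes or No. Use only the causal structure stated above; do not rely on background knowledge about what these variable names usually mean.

Backdoor paths from Exercise to SleepHours (paths whose first edge points into Exercise):
  P1: Exercise <- Smoking -> SleepHours
Condition 1 (no descendant of Exercise in the set): holds — descendants of Exercise are {SleepHours}; none are in {AlcoholUse, Diet, Genotype}.
Condition 2 (every backdoor path blocked by {AlcoholUse, Diet, Genotype}):
  P1: open — no interior node is in the conditioning set.
{AlcoholUse, Diet, Genotype} does not satisfy the backdoor criterion.

No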